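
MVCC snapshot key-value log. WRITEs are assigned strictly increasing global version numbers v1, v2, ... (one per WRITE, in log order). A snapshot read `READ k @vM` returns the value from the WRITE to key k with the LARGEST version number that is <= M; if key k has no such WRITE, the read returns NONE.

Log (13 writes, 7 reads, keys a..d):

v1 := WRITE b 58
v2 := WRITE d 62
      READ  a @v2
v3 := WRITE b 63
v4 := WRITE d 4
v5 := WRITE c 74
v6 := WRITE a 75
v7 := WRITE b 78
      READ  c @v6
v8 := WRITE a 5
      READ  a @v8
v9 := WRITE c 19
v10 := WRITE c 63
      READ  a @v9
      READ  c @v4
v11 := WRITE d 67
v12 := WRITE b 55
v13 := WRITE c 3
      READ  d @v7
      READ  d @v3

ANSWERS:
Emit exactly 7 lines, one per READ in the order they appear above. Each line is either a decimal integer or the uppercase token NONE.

v1: WRITE b=58  (b history now [(1, 58)])
v2: WRITE d=62  (d history now [(2, 62)])
READ a @v2: history=[] -> no version <= 2 -> NONE
v3: WRITE b=63  (b history now [(1, 58), (3, 63)])
v4: WRITE d=4  (d history now [(2, 62), (4, 4)])
v5: WRITE c=74  (c history now [(5, 74)])
v6: WRITE a=75  (a history now [(6, 75)])
v7: WRITE b=78  (b history now [(1, 58), (3, 63), (7, 78)])
READ c @v6: history=[(5, 74)] -> pick v5 -> 74
v8: WRITE a=5  (a history now [(6, 75), (8, 5)])
READ a @v8: history=[(6, 75), (8, 5)] -> pick v8 -> 5
v9: WRITE c=19  (c history now [(5, 74), (9, 19)])
v10: WRITE c=63  (c history now [(5, 74), (9, 19), (10, 63)])
READ a @v9: history=[(6, 75), (8, 5)] -> pick v8 -> 5
READ c @v4: history=[(5, 74), (9, 19), (10, 63)] -> no version <= 4 -> NONE
v11: WRITE d=67  (d history now [(2, 62), (4, 4), (11, 67)])
v12: WRITE b=55  (b history now [(1, 58), (3, 63), (7, 78), (12, 55)])
v13: WRITE c=3  (c history now [(5, 74), (9, 19), (10, 63), (13, 3)])
READ d @v7: history=[(2, 62), (4, 4), (11, 67)] -> pick v4 -> 4
READ d @v3: history=[(2, 62), (4, 4), (11, 67)] -> pick v2 -> 62

Answer: NONE
74
5
5
NONE
4
62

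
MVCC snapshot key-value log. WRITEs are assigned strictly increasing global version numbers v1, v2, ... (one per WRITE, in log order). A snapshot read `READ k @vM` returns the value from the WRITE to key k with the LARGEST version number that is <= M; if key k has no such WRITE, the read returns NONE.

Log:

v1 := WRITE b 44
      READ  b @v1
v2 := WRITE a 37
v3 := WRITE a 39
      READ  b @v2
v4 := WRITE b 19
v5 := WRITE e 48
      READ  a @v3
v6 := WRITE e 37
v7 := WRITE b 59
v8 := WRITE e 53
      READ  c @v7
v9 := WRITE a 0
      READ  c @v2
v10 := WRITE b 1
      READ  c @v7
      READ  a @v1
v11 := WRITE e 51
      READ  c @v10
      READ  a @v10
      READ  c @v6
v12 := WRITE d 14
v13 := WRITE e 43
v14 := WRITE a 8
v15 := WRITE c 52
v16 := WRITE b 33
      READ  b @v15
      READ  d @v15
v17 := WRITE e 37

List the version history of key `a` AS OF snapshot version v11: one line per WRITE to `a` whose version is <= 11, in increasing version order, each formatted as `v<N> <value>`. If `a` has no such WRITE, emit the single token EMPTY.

Answer: v2 37
v3 39
v9 0

Derivation:
Scan writes for key=a with version <= 11:
  v1 WRITE b 44 -> skip
  v2 WRITE a 37 -> keep
  v3 WRITE a 39 -> keep
  v4 WRITE b 19 -> skip
  v5 WRITE e 48 -> skip
  v6 WRITE e 37 -> skip
  v7 WRITE b 59 -> skip
  v8 WRITE e 53 -> skip
  v9 WRITE a 0 -> keep
  v10 WRITE b 1 -> skip
  v11 WRITE e 51 -> skip
  v12 WRITE d 14 -> skip
  v13 WRITE e 43 -> skip
  v14 WRITE a 8 -> drop (> snap)
  v15 WRITE c 52 -> skip
  v16 WRITE b 33 -> skip
  v17 WRITE e 37 -> skip
Collected: [(2, 37), (3, 39), (9, 0)]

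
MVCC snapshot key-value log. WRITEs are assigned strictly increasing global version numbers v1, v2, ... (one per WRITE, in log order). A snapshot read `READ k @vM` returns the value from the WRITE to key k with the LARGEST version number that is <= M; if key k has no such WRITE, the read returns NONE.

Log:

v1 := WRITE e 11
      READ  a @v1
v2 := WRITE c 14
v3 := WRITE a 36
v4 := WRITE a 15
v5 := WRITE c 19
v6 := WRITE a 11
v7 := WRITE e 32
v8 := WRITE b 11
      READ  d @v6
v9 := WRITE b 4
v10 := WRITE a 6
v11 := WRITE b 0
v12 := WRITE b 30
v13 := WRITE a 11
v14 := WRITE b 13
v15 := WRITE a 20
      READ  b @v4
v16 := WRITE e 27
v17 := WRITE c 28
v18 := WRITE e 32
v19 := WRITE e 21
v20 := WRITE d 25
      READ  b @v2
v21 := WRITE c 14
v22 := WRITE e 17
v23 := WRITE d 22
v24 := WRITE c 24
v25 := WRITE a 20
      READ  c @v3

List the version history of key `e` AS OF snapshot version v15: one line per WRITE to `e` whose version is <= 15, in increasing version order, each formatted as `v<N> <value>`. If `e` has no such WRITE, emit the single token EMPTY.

Scan writes for key=e with version <= 15:
  v1 WRITE e 11 -> keep
  v2 WRITE c 14 -> skip
  v3 WRITE a 36 -> skip
  v4 WRITE a 15 -> skip
  v5 WRITE c 19 -> skip
  v6 WRITE a 11 -> skip
  v7 WRITE e 32 -> keep
  v8 WRITE b 11 -> skip
  v9 WRITE b 4 -> skip
  v10 WRITE a 6 -> skip
  v11 WRITE b 0 -> skip
  v12 WRITE b 30 -> skip
  v13 WRITE a 11 -> skip
  v14 WRITE b 13 -> skip
  v15 WRITE a 20 -> skip
  v16 WRITE e 27 -> drop (> snap)
  v17 WRITE c 28 -> skip
  v18 WRITE e 32 -> drop (> snap)
  v19 WRITE e 21 -> drop (> snap)
  v20 WRITE d 25 -> skip
  v21 WRITE c 14 -> skip
  v22 WRITE e 17 -> drop (> snap)
  v23 WRITE d 22 -> skip
  v24 WRITE c 24 -> skip
  v25 WRITE a 20 -> skip
Collected: [(1, 11), (7, 32)]

Answer: v1 11
v7 32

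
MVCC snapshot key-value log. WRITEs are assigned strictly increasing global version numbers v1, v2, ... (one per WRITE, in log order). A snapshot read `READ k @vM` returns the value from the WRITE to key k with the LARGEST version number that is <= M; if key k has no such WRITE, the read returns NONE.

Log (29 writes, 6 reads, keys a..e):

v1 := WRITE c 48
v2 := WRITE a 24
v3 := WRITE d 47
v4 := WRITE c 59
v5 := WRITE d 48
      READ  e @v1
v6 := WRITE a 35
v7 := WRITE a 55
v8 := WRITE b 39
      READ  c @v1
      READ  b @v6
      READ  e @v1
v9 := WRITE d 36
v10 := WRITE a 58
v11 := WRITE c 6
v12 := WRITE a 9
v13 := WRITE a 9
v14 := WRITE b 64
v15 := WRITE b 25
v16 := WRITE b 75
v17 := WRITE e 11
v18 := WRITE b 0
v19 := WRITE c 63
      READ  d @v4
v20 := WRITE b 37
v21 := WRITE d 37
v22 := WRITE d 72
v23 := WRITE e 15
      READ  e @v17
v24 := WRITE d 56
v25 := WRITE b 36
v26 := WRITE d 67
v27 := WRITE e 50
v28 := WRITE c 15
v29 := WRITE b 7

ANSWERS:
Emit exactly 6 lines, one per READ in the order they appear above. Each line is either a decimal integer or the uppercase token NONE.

v1: WRITE c=48  (c history now [(1, 48)])
v2: WRITE a=24  (a history now [(2, 24)])
v3: WRITE d=47  (d history now [(3, 47)])
v4: WRITE c=59  (c history now [(1, 48), (4, 59)])
v5: WRITE d=48  (d history now [(3, 47), (5, 48)])
READ e @v1: history=[] -> no version <= 1 -> NONE
v6: WRITE a=35  (a history now [(2, 24), (6, 35)])
v7: WRITE a=55  (a history now [(2, 24), (6, 35), (7, 55)])
v8: WRITE b=39  (b history now [(8, 39)])
READ c @v1: history=[(1, 48), (4, 59)] -> pick v1 -> 48
READ b @v6: history=[(8, 39)] -> no version <= 6 -> NONE
READ e @v1: history=[] -> no version <= 1 -> NONE
v9: WRITE d=36  (d history now [(3, 47), (5, 48), (9, 36)])
v10: WRITE a=58  (a history now [(2, 24), (6, 35), (7, 55), (10, 58)])
v11: WRITE c=6  (c history now [(1, 48), (4, 59), (11, 6)])
v12: WRITE a=9  (a history now [(2, 24), (6, 35), (7, 55), (10, 58), (12, 9)])
v13: WRITE a=9  (a history now [(2, 24), (6, 35), (7, 55), (10, 58), (12, 9), (13, 9)])
v14: WRITE b=64  (b history now [(8, 39), (14, 64)])
v15: WRITE b=25  (b history now [(8, 39), (14, 64), (15, 25)])
v16: WRITE b=75  (b history now [(8, 39), (14, 64), (15, 25), (16, 75)])
v17: WRITE e=11  (e history now [(17, 11)])
v18: WRITE b=0  (b history now [(8, 39), (14, 64), (15, 25), (16, 75), (18, 0)])
v19: WRITE c=63  (c history now [(1, 48), (4, 59), (11, 6), (19, 63)])
READ d @v4: history=[(3, 47), (5, 48), (9, 36)] -> pick v3 -> 47
v20: WRITE b=37  (b history now [(8, 39), (14, 64), (15, 25), (16, 75), (18, 0), (20, 37)])
v21: WRITE d=37  (d history now [(3, 47), (5, 48), (9, 36), (21, 37)])
v22: WRITE d=72  (d history now [(3, 47), (5, 48), (9, 36), (21, 37), (22, 72)])
v23: WRITE e=15  (e history now [(17, 11), (23, 15)])
READ e @v17: history=[(17, 11), (23, 15)] -> pick v17 -> 11
v24: WRITE d=56  (d history now [(3, 47), (5, 48), (9, 36), (21, 37), (22, 72), (24, 56)])
v25: WRITE b=36  (b history now [(8, 39), (14, 64), (15, 25), (16, 75), (18, 0), (20, 37), (25, 36)])
v26: WRITE d=67  (d history now [(3, 47), (5, 48), (9, 36), (21, 37), (22, 72), (24, 56), (26, 67)])
v27: WRITE e=50  (e history now [(17, 11), (23, 15), (27, 50)])
v28: WRITE c=15  (c history now [(1, 48), (4, 59), (11, 6), (19, 63), (28, 15)])
v29: WRITE b=7  (b history now [(8, 39), (14, 64), (15, 25), (16, 75), (18, 0), (20, 37), (25, 36), (29, 7)])

Answer: NONE
48
NONE
NONE
47
11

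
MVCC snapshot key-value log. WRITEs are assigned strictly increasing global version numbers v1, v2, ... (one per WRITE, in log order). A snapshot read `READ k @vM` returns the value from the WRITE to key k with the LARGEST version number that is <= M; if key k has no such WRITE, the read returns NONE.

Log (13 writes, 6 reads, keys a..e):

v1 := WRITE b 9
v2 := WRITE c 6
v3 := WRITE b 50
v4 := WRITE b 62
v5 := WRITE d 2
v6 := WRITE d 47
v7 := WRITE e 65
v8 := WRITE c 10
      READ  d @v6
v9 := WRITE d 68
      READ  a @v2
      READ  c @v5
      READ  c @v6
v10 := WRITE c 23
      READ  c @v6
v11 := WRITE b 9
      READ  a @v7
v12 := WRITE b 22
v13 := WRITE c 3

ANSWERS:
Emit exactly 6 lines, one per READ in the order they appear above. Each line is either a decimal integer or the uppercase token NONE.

v1: WRITE b=9  (b history now [(1, 9)])
v2: WRITE c=6  (c history now [(2, 6)])
v3: WRITE b=50  (b history now [(1, 9), (3, 50)])
v4: WRITE b=62  (b history now [(1, 9), (3, 50), (4, 62)])
v5: WRITE d=2  (d history now [(5, 2)])
v6: WRITE d=47  (d history now [(5, 2), (6, 47)])
v7: WRITE e=65  (e history now [(7, 65)])
v8: WRITE c=10  (c history now [(2, 6), (8, 10)])
READ d @v6: history=[(5, 2), (6, 47)] -> pick v6 -> 47
v9: WRITE d=68  (d history now [(5, 2), (6, 47), (9, 68)])
READ a @v2: history=[] -> no version <= 2 -> NONE
READ c @v5: history=[(2, 6), (8, 10)] -> pick v2 -> 6
READ c @v6: history=[(2, 6), (8, 10)] -> pick v2 -> 6
v10: WRITE c=23  (c history now [(2, 6), (8, 10), (10, 23)])
READ c @v6: history=[(2, 6), (8, 10), (10, 23)] -> pick v2 -> 6
v11: WRITE b=9  (b history now [(1, 9), (3, 50), (4, 62), (11, 9)])
READ a @v7: history=[] -> no version <= 7 -> NONE
v12: WRITE b=22  (b history now [(1, 9), (3, 50), (4, 62), (11, 9), (12, 22)])
v13: WRITE c=3  (c history now [(2, 6), (8, 10), (10, 23), (13, 3)])

Answer: 47
NONE
6
6
6
NONE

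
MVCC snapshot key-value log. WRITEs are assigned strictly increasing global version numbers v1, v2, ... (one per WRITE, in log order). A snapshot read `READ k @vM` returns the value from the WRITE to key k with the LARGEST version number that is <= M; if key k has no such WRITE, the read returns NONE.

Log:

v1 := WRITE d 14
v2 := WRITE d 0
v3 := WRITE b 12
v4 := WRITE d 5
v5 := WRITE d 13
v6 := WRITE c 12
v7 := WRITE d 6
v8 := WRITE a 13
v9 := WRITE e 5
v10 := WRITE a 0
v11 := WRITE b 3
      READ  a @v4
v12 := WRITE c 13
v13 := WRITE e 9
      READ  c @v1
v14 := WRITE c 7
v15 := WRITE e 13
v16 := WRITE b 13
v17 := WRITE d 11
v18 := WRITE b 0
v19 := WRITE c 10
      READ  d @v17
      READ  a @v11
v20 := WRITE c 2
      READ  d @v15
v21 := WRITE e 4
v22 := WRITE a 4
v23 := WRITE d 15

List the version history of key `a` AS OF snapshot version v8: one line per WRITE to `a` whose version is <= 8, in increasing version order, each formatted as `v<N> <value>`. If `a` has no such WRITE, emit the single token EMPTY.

Scan writes for key=a with version <= 8:
  v1 WRITE d 14 -> skip
  v2 WRITE d 0 -> skip
  v3 WRITE b 12 -> skip
  v4 WRITE d 5 -> skip
  v5 WRITE d 13 -> skip
  v6 WRITE c 12 -> skip
  v7 WRITE d 6 -> skip
  v8 WRITE a 13 -> keep
  v9 WRITE e 5 -> skip
  v10 WRITE a 0 -> drop (> snap)
  v11 WRITE b 3 -> skip
  v12 WRITE c 13 -> skip
  v13 WRITE e 9 -> skip
  v14 WRITE c 7 -> skip
  v15 WRITE e 13 -> skip
  v16 WRITE b 13 -> skip
  v17 WRITE d 11 -> skip
  v18 WRITE b 0 -> skip
  v19 WRITE c 10 -> skip
  v20 WRITE c 2 -> skip
  v21 WRITE e 4 -> skip
  v22 WRITE a 4 -> drop (> snap)
  v23 WRITE d 15 -> skip
Collected: [(8, 13)]

Answer: v8 13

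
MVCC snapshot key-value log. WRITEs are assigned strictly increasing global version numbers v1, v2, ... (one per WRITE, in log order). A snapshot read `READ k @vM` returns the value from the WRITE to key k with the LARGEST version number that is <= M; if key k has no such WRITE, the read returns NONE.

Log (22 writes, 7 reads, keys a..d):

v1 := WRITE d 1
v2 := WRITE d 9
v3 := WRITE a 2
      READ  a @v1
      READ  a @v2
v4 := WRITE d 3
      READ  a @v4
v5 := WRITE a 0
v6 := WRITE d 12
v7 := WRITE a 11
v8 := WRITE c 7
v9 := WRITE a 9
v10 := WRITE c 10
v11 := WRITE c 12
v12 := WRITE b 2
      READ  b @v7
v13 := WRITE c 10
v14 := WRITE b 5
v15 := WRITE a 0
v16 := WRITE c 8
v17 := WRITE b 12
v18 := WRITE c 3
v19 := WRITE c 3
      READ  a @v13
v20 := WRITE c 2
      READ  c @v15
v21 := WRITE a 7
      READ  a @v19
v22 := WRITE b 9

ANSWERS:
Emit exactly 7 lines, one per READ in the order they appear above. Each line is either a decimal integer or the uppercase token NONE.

v1: WRITE d=1  (d history now [(1, 1)])
v2: WRITE d=9  (d history now [(1, 1), (2, 9)])
v3: WRITE a=2  (a history now [(3, 2)])
READ a @v1: history=[(3, 2)] -> no version <= 1 -> NONE
READ a @v2: history=[(3, 2)] -> no version <= 2 -> NONE
v4: WRITE d=3  (d history now [(1, 1), (2, 9), (4, 3)])
READ a @v4: history=[(3, 2)] -> pick v3 -> 2
v5: WRITE a=0  (a history now [(3, 2), (5, 0)])
v6: WRITE d=12  (d history now [(1, 1), (2, 9), (4, 3), (6, 12)])
v7: WRITE a=11  (a history now [(3, 2), (5, 0), (7, 11)])
v8: WRITE c=7  (c history now [(8, 7)])
v9: WRITE a=9  (a history now [(3, 2), (5, 0), (7, 11), (9, 9)])
v10: WRITE c=10  (c history now [(8, 7), (10, 10)])
v11: WRITE c=12  (c history now [(8, 7), (10, 10), (11, 12)])
v12: WRITE b=2  (b history now [(12, 2)])
READ b @v7: history=[(12, 2)] -> no version <= 7 -> NONE
v13: WRITE c=10  (c history now [(8, 7), (10, 10), (11, 12), (13, 10)])
v14: WRITE b=5  (b history now [(12, 2), (14, 5)])
v15: WRITE a=0  (a history now [(3, 2), (5, 0), (7, 11), (9, 9), (15, 0)])
v16: WRITE c=8  (c history now [(8, 7), (10, 10), (11, 12), (13, 10), (16, 8)])
v17: WRITE b=12  (b history now [(12, 2), (14, 5), (17, 12)])
v18: WRITE c=3  (c history now [(8, 7), (10, 10), (11, 12), (13, 10), (16, 8), (18, 3)])
v19: WRITE c=3  (c history now [(8, 7), (10, 10), (11, 12), (13, 10), (16, 8), (18, 3), (19, 3)])
READ a @v13: history=[(3, 2), (5, 0), (7, 11), (9, 9), (15, 0)] -> pick v9 -> 9
v20: WRITE c=2  (c history now [(8, 7), (10, 10), (11, 12), (13, 10), (16, 8), (18, 3), (19, 3), (20, 2)])
READ c @v15: history=[(8, 7), (10, 10), (11, 12), (13, 10), (16, 8), (18, 3), (19, 3), (20, 2)] -> pick v13 -> 10
v21: WRITE a=7  (a history now [(3, 2), (5, 0), (7, 11), (9, 9), (15, 0), (21, 7)])
READ a @v19: history=[(3, 2), (5, 0), (7, 11), (9, 9), (15, 0), (21, 7)] -> pick v15 -> 0
v22: WRITE b=9  (b history now [(12, 2), (14, 5), (17, 12), (22, 9)])

Answer: NONE
NONE
2
NONE
9
10
0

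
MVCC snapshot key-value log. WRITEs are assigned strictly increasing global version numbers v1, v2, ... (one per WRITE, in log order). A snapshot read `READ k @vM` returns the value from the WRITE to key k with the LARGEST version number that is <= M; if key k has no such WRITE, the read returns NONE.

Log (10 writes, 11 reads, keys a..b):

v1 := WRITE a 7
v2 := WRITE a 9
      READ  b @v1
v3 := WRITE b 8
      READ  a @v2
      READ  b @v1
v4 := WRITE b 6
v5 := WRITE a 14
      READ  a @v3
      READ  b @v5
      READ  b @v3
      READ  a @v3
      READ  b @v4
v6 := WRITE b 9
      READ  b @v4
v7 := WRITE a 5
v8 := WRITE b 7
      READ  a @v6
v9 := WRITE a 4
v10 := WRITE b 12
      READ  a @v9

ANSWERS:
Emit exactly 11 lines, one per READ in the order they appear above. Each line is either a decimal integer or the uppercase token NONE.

Answer: NONE
9
NONE
9
6
8
9
6
6
14
4

Derivation:
v1: WRITE a=7  (a history now [(1, 7)])
v2: WRITE a=9  (a history now [(1, 7), (2, 9)])
READ b @v1: history=[] -> no version <= 1 -> NONE
v3: WRITE b=8  (b history now [(3, 8)])
READ a @v2: history=[(1, 7), (2, 9)] -> pick v2 -> 9
READ b @v1: history=[(3, 8)] -> no version <= 1 -> NONE
v4: WRITE b=6  (b history now [(3, 8), (4, 6)])
v5: WRITE a=14  (a history now [(1, 7), (2, 9), (5, 14)])
READ a @v3: history=[(1, 7), (2, 9), (5, 14)] -> pick v2 -> 9
READ b @v5: history=[(3, 8), (4, 6)] -> pick v4 -> 6
READ b @v3: history=[(3, 8), (4, 6)] -> pick v3 -> 8
READ a @v3: history=[(1, 7), (2, 9), (5, 14)] -> pick v2 -> 9
READ b @v4: history=[(3, 8), (4, 6)] -> pick v4 -> 6
v6: WRITE b=9  (b history now [(3, 8), (4, 6), (6, 9)])
READ b @v4: history=[(3, 8), (4, 6), (6, 9)] -> pick v4 -> 6
v7: WRITE a=5  (a history now [(1, 7), (2, 9), (5, 14), (7, 5)])
v8: WRITE b=7  (b history now [(3, 8), (4, 6), (6, 9), (8, 7)])
READ a @v6: history=[(1, 7), (2, 9), (5, 14), (7, 5)] -> pick v5 -> 14
v9: WRITE a=4  (a history now [(1, 7), (2, 9), (5, 14), (7, 5), (9, 4)])
v10: WRITE b=12  (b history now [(3, 8), (4, 6), (6, 9), (8, 7), (10, 12)])
READ a @v9: history=[(1, 7), (2, 9), (5, 14), (7, 5), (9, 4)] -> pick v9 -> 4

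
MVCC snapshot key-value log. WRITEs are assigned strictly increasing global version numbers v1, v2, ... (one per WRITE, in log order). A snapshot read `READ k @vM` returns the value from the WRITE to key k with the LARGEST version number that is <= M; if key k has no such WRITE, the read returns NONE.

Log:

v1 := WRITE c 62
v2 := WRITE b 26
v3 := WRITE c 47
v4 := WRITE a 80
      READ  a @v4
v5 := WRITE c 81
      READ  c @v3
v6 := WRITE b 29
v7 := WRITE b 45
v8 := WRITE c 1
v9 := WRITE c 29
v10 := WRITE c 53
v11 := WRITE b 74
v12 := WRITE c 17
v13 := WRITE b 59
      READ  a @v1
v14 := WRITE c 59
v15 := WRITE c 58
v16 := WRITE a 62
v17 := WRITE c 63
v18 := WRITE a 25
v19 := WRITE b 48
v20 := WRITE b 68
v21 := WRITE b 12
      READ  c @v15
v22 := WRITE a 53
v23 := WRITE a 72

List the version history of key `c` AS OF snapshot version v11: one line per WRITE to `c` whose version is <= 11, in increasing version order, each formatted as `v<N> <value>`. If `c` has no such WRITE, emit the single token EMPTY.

Answer: v1 62
v3 47
v5 81
v8 1
v9 29
v10 53

Derivation:
Scan writes for key=c with version <= 11:
  v1 WRITE c 62 -> keep
  v2 WRITE b 26 -> skip
  v3 WRITE c 47 -> keep
  v4 WRITE a 80 -> skip
  v5 WRITE c 81 -> keep
  v6 WRITE b 29 -> skip
  v7 WRITE b 45 -> skip
  v8 WRITE c 1 -> keep
  v9 WRITE c 29 -> keep
  v10 WRITE c 53 -> keep
  v11 WRITE b 74 -> skip
  v12 WRITE c 17 -> drop (> snap)
  v13 WRITE b 59 -> skip
  v14 WRITE c 59 -> drop (> snap)
  v15 WRITE c 58 -> drop (> snap)
  v16 WRITE a 62 -> skip
  v17 WRITE c 63 -> drop (> snap)
  v18 WRITE a 25 -> skip
  v19 WRITE b 48 -> skip
  v20 WRITE b 68 -> skip
  v21 WRITE b 12 -> skip
  v22 WRITE a 53 -> skip
  v23 WRITE a 72 -> skip
Collected: [(1, 62), (3, 47), (5, 81), (8, 1), (9, 29), (10, 53)]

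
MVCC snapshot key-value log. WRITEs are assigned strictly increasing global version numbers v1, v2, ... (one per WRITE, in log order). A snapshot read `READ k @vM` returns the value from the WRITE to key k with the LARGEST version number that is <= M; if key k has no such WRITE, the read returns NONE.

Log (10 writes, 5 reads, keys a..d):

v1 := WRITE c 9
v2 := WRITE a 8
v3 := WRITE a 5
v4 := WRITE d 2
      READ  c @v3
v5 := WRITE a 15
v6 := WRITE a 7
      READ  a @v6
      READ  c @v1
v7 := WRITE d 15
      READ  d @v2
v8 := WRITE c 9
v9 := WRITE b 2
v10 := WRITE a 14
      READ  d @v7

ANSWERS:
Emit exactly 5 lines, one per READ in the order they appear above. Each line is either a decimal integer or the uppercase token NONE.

v1: WRITE c=9  (c history now [(1, 9)])
v2: WRITE a=8  (a history now [(2, 8)])
v3: WRITE a=5  (a history now [(2, 8), (3, 5)])
v4: WRITE d=2  (d history now [(4, 2)])
READ c @v3: history=[(1, 9)] -> pick v1 -> 9
v5: WRITE a=15  (a history now [(2, 8), (3, 5), (5, 15)])
v6: WRITE a=7  (a history now [(2, 8), (3, 5), (5, 15), (6, 7)])
READ a @v6: history=[(2, 8), (3, 5), (5, 15), (6, 7)] -> pick v6 -> 7
READ c @v1: history=[(1, 9)] -> pick v1 -> 9
v7: WRITE d=15  (d history now [(4, 2), (7, 15)])
READ d @v2: history=[(4, 2), (7, 15)] -> no version <= 2 -> NONE
v8: WRITE c=9  (c history now [(1, 9), (8, 9)])
v9: WRITE b=2  (b history now [(9, 2)])
v10: WRITE a=14  (a history now [(2, 8), (3, 5), (5, 15), (6, 7), (10, 14)])
READ d @v7: history=[(4, 2), (7, 15)] -> pick v7 -> 15

Answer: 9
7
9
NONE
15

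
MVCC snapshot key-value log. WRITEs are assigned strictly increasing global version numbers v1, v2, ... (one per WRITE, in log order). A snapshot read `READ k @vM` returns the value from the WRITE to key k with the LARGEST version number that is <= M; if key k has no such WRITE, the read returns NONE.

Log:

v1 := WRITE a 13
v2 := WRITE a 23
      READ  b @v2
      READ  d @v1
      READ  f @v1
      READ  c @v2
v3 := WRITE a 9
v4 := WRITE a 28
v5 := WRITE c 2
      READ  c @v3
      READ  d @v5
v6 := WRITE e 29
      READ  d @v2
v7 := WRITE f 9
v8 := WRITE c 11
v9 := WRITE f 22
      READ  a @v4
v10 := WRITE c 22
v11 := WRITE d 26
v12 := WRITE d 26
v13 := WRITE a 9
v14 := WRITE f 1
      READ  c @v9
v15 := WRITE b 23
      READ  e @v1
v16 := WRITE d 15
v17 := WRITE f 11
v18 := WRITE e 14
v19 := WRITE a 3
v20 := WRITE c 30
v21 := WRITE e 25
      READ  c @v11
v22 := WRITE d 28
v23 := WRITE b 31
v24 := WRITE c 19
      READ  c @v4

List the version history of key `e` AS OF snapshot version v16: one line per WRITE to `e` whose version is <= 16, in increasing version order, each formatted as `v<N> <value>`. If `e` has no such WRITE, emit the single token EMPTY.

Scan writes for key=e with version <= 16:
  v1 WRITE a 13 -> skip
  v2 WRITE a 23 -> skip
  v3 WRITE a 9 -> skip
  v4 WRITE a 28 -> skip
  v5 WRITE c 2 -> skip
  v6 WRITE e 29 -> keep
  v7 WRITE f 9 -> skip
  v8 WRITE c 11 -> skip
  v9 WRITE f 22 -> skip
  v10 WRITE c 22 -> skip
  v11 WRITE d 26 -> skip
  v12 WRITE d 26 -> skip
  v13 WRITE a 9 -> skip
  v14 WRITE f 1 -> skip
  v15 WRITE b 23 -> skip
  v16 WRITE d 15 -> skip
  v17 WRITE f 11 -> skip
  v18 WRITE e 14 -> drop (> snap)
  v19 WRITE a 3 -> skip
  v20 WRITE c 30 -> skip
  v21 WRITE e 25 -> drop (> snap)
  v22 WRITE d 28 -> skip
  v23 WRITE b 31 -> skip
  v24 WRITE c 19 -> skip
Collected: [(6, 29)]

Answer: v6 29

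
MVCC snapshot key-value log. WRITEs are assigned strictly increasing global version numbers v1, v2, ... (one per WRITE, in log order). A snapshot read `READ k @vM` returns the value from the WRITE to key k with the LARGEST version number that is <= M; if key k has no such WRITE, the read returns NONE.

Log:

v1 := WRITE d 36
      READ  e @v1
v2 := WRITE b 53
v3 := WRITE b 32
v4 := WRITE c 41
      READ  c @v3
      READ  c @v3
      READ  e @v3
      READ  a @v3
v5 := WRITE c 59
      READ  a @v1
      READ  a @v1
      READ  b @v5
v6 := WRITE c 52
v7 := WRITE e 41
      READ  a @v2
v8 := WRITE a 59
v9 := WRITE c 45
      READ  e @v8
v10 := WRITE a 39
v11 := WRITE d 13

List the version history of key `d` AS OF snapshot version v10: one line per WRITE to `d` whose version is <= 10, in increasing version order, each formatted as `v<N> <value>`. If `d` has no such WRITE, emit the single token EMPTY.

Answer: v1 36

Derivation:
Scan writes for key=d with version <= 10:
  v1 WRITE d 36 -> keep
  v2 WRITE b 53 -> skip
  v3 WRITE b 32 -> skip
  v4 WRITE c 41 -> skip
  v5 WRITE c 59 -> skip
  v6 WRITE c 52 -> skip
  v7 WRITE e 41 -> skip
  v8 WRITE a 59 -> skip
  v9 WRITE c 45 -> skip
  v10 WRITE a 39 -> skip
  v11 WRITE d 13 -> drop (> snap)
Collected: [(1, 36)]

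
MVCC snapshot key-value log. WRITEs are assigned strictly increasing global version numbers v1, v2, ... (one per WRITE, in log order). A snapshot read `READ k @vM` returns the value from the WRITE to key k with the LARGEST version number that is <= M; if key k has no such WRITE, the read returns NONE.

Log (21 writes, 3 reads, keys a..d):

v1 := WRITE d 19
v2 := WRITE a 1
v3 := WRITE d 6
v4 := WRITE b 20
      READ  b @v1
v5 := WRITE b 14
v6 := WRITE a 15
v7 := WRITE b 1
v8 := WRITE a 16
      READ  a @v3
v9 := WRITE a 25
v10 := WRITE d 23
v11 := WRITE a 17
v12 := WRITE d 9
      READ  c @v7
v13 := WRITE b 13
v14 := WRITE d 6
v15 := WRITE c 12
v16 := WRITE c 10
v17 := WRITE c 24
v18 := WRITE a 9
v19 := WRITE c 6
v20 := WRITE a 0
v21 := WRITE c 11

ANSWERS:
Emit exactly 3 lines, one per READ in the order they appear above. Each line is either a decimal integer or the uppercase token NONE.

Answer: NONE
1
NONE

Derivation:
v1: WRITE d=19  (d history now [(1, 19)])
v2: WRITE a=1  (a history now [(2, 1)])
v3: WRITE d=6  (d history now [(1, 19), (3, 6)])
v4: WRITE b=20  (b history now [(4, 20)])
READ b @v1: history=[(4, 20)] -> no version <= 1 -> NONE
v5: WRITE b=14  (b history now [(4, 20), (5, 14)])
v6: WRITE a=15  (a history now [(2, 1), (6, 15)])
v7: WRITE b=1  (b history now [(4, 20), (5, 14), (7, 1)])
v8: WRITE a=16  (a history now [(2, 1), (6, 15), (8, 16)])
READ a @v3: history=[(2, 1), (6, 15), (8, 16)] -> pick v2 -> 1
v9: WRITE a=25  (a history now [(2, 1), (6, 15), (8, 16), (9, 25)])
v10: WRITE d=23  (d history now [(1, 19), (3, 6), (10, 23)])
v11: WRITE a=17  (a history now [(2, 1), (6, 15), (8, 16), (9, 25), (11, 17)])
v12: WRITE d=9  (d history now [(1, 19), (3, 6), (10, 23), (12, 9)])
READ c @v7: history=[] -> no version <= 7 -> NONE
v13: WRITE b=13  (b history now [(4, 20), (5, 14), (7, 1), (13, 13)])
v14: WRITE d=6  (d history now [(1, 19), (3, 6), (10, 23), (12, 9), (14, 6)])
v15: WRITE c=12  (c history now [(15, 12)])
v16: WRITE c=10  (c history now [(15, 12), (16, 10)])
v17: WRITE c=24  (c history now [(15, 12), (16, 10), (17, 24)])
v18: WRITE a=9  (a history now [(2, 1), (6, 15), (8, 16), (9, 25), (11, 17), (18, 9)])
v19: WRITE c=6  (c history now [(15, 12), (16, 10), (17, 24), (19, 6)])
v20: WRITE a=0  (a history now [(2, 1), (6, 15), (8, 16), (9, 25), (11, 17), (18, 9), (20, 0)])
v21: WRITE c=11  (c history now [(15, 12), (16, 10), (17, 24), (19, 6), (21, 11)])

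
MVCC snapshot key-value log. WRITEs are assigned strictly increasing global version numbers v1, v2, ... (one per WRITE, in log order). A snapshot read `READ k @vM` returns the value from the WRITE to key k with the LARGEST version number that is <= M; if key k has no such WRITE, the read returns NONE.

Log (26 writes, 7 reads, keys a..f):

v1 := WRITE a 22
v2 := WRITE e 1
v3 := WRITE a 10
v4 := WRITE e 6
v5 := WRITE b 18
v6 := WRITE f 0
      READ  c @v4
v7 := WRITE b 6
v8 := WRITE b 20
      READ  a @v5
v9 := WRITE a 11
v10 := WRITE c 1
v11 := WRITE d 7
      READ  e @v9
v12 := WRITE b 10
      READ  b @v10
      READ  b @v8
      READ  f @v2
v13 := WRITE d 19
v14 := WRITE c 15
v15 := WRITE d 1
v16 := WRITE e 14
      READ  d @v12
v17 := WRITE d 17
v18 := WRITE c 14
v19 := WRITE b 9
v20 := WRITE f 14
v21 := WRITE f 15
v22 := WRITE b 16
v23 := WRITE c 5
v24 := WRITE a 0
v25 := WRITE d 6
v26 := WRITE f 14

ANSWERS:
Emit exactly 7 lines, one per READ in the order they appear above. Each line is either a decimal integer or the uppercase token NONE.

Answer: NONE
10
6
20
20
NONE
7

Derivation:
v1: WRITE a=22  (a history now [(1, 22)])
v2: WRITE e=1  (e history now [(2, 1)])
v3: WRITE a=10  (a history now [(1, 22), (3, 10)])
v4: WRITE e=6  (e history now [(2, 1), (4, 6)])
v5: WRITE b=18  (b history now [(5, 18)])
v6: WRITE f=0  (f history now [(6, 0)])
READ c @v4: history=[] -> no version <= 4 -> NONE
v7: WRITE b=6  (b history now [(5, 18), (7, 6)])
v8: WRITE b=20  (b history now [(5, 18), (7, 6), (8, 20)])
READ a @v5: history=[(1, 22), (3, 10)] -> pick v3 -> 10
v9: WRITE a=11  (a history now [(1, 22), (3, 10), (9, 11)])
v10: WRITE c=1  (c history now [(10, 1)])
v11: WRITE d=7  (d history now [(11, 7)])
READ e @v9: history=[(2, 1), (4, 6)] -> pick v4 -> 6
v12: WRITE b=10  (b history now [(5, 18), (7, 6), (8, 20), (12, 10)])
READ b @v10: history=[(5, 18), (7, 6), (8, 20), (12, 10)] -> pick v8 -> 20
READ b @v8: history=[(5, 18), (7, 6), (8, 20), (12, 10)] -> pick v8 -> 20
READ f @v2: history=[(6, 0)] -> no version <= 2 -> NONE
v13: WRITE d=19  (d history now [(11, 7), (13, 19)])
v14: WRITE c=15  (c history now [(10, 1), (14, 15)])
v15: WRITE d=1  (d history now [(11, 7), (13, 19), (15, 1)])
v16: WRITE e=14  (e history now [(2, 1), (4, 6), (16, 14)])
READ d @v12: history=[(11, 7), (13, 19), (15, 1)] -> pick v11 -> 7
v17: WRITE d=17  (d history now [(11, 7), (13, 19), (15, 1), (17, 17)])
v18: WRITE c=14  (c history now [(10, 1), (14, 15), (18, 14)])
v19: WRITE b=9  (b history now [(5, 18), (7, 6), (8, 20), (12, 10), (19, 9)])
v20: WRITE f=14  (f history now [(6, 0), (20, 14)])
v21: WRITE f=15  (f history now [(6, 0), (20, 14), (21, 15)])
v22: WRITE b=16  (b history now [(5, 18), (7, 6), (8, 20), (12, 10), (19, 9), (22, 16)])
v23: WRITE c=5  (c history now [(10, 1), (14, 15), (18, 14), (23, 5)])
v24: WRITE a=0  (a history now [(1, 22), (3, 10), (9, 11), (24, 0)])
v25: WRITE d=6  (d history now [(11, 7), (13, 19), (15, 1), (17, 17), (25, 6)])
v26: WRITE f=14  (f history now [(6, 0), (20, 14), (21, 15), (26, 14)])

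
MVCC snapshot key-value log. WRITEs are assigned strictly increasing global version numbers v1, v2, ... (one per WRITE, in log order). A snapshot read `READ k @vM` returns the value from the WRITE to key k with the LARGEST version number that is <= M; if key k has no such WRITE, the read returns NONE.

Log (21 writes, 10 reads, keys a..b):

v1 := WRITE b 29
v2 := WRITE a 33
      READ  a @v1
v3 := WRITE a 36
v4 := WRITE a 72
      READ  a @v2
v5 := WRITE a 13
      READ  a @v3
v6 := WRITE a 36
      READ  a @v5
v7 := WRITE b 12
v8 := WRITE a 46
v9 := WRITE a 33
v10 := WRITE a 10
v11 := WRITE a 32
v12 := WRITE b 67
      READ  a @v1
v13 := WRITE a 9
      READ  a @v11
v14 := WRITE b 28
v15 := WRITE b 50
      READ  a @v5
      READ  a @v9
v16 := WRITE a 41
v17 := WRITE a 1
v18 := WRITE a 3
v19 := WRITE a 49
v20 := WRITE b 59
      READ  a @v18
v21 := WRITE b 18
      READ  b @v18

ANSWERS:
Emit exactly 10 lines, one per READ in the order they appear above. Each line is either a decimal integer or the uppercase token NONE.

Answer: NONE
33
36
13
NONE
32
13
33
3
50

Derivation:
v1: WRITE b=29  (b history now [(1, 29)])
v2: WRITE a=33  (a history now [(2, 33)])
READ a @v1: history=[(2, 33)] -> no version <= 1 -> NONE
v3: WRITE a=36  (a history now [(2, 33), (3, 36)])
v4: WRITE a=72  (a history now [(2, 33), (3, 36), (4, 72)])
READ a @v2: history=[(2, 33), (3, 36), (4, 72)] -> pick v2 -> 33
v5: WRITE a=13  (a history now [(2, 33), (3, 36), (4, 72), (5, 13)])
READ a @v3: history=[(2, 33), (3, 36), (4, 72), (5, 13)] -> pick v3 -> 36
v6: WRITE a=36  (a history now [(2, 33), (3, 36), (4, 72), (5, 13), (6, 36)])
READ a @v5: history=[(2, 33), (3, 36), (4, 72), (5, 13), (6, 36)] -> pick v5 -> 13
v7: WRITE b=12  (b history now [(1, 29), (7, 12)])
v8: WRITE a=46  (a history now [(2, 33), (3, 36), (4, 72), (5, 13), (6, 36), (8, 46)])
v9: WRITE a=33  (a history now [(2, 33), (3, 36), (4, 72), (5, 13), (6, 36), (8, 46), (9, 33)])
v10: WRITE a=10  (a history now [(2, 33), (3, 36), (4, 72), (5, 13), (6, 36), (8, 46), (9, 33), (10, 10)])
v11: WRITE a=32  (a history now [(2, 33), (3, 36), (4, 72), (5, 13), (6, 36), (8, 46), (9, 33), (10, 10), (11, 32)])
v12: WRITE b=67  (b history now [(1, 29), (7, 12), (12, 67)])
READ a @v1: history=[(2, 33), (3, 36), (4, 72), (5, 13), (6, 36), (8, 46), (9, 33), (10, 10), (11, 32)] -> no version <= 1 -> NONE
v13: WRITE a=9  (a history now [(2, 33), (3, 36), (4, 72), (5, 13), (6, 36), (8, 46), (9, 33), (10, 10), (11, 32), (13, 9)])
READ a @v11: history=[(2, 33), (3, 36), (4, 72), (5, 13), (6, 36), (8, 46), (9, 33), (10, 10), (11, 32), (13, 9)] -> pick v11 -> 32
v14: WRITE b=28  (b history now [(1, 29), (7, 12), (12, 67), (14, 28)])
v15: WRITE b=50  (b history now [(1, 29), (7, 12), (12, 67), (14, 28), (15, 50)])
READ a @v5: history=[(2, 33), (3, 36), (4, 72), (5, 13), (6, 36), (8, 46), (9, 33), (10, 10), (11, 32), (13, 9)] -> pick v5 -> 13
READ a @v9: history=[(2, 33), (3, 36), (4, 72), (5, 13), (6, 36), (8, 46), (9, 33), (10, 10), (11, 32), (13, 9)] -> pick v9 -> 33
v16: WRITE a=41  (a history now [(2, 33), (3, 36), (4, 72), (5, 13), (6, 36), (8, 46), (9, 33), (10, 10), (11, 32), (13, 9), (16, 41)])
v17: WRITE a=1  (a history now [(2, 33), (3, 36), (4, 72), (5, 13), (6, 36), (8, 46), (9, 33), (10, 10), (11, 32), (13, 9), (16, 41), (17, 1)])
v18: WRITE a=3  (a history now [(2, 33), (3, 36), (4, 72), (5, 13), (6, 36), (8, 46), (9, 33), (10, 10), (11, 32), (13, 9), (16, 41), (17, 1), (18, 3)])
v19: WRITE a=49  (a history now [(2, 33), (3, 36), (4, 72), (5, 13), (6, 36), (8, 46), (9, 33), (10, 10), (11, 32), (13, 9), (16, 41), (17, 1), (18, 3), (19, 49)])
v20: WRITE b=59  (b history now [(1, 29), (7, 12), (12, 67), (14, 28), (15, 50), (20, 59)])
READ a @v18: history=[(2, 33), (3, 36), (4, 72), (5, 13), (6, 36), (8, 46), (9, 33), (10, 10), (11, 32), (13, 9), (16, 41), (17, 1), (18, 3), (19, 49)] -> pick v18 -> 3
v21: WRITE b=18  (b history now [(1, 29), (7, 12), (12, 67), (14, 28), (15, 50), (20, 59), (21, 18)])
READ b @v18: history=[(1, 29), (7, 12), (12, 67), (14, 28), (15, 50), (20, 59), (21, 18)] -> pick v15 -> 50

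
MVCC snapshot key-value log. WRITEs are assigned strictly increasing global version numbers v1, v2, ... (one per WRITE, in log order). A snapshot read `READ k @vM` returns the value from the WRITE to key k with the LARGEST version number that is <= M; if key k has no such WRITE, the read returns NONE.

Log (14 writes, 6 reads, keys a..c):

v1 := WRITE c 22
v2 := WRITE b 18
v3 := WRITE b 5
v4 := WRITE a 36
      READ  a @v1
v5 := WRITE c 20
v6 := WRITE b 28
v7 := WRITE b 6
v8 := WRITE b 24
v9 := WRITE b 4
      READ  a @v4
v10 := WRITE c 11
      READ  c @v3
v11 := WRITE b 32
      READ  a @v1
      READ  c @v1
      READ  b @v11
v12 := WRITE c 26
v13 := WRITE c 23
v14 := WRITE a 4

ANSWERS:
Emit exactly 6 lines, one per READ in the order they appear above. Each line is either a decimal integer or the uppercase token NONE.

v1: WRITE c=22  (c history now [(1, 22)])
v2: WRITE b=18  (b history now [(2, 18)])
v3: WRITE b=5  (b history now [(2, 18), (3, 5)])
v4: WRITE a=36  (a history now [(4, 36)])
READ a @v1: history=[(4, 36)] -> no version <= 1 -> NONE
v5: WRITE c=20  (c history now [(1, 22), (5, 20)])
v6: WRITE b=28  (b history now [(2, 18), (3, 5), (6, 28)])
v7: WRITE b=6  (b history now [(2, 18), (3, 5), (6, 28), (7, 6)])
v8: WRITE b=24  (b history now [(2, 18), (3, 5), (6, 28), (7, 6), (8, 24)])
v9: WRITE b=4  (b history now [(2, 18), (3, 5), (6, 28), (7, 6), (8, 24), (9, 4)])
READ a @v4: history=[(4, 36)] -> pick v4 -> 36
v10: WRITE c=11  (c history now [(1, 22), (5, 20), (10, 11)])
READ c @v3: history=[(1, 22), (5, 20), (10, 11)] -> pick v1 -> 22
v11: WRITE b=32  (b history now [(2, 18), (3, 5), (6, 28), (7, 6), (8, 24), (9, 4), (11, 32)])
READ a @v1: history=[(4, 36)] -> no version <= 1 -> NONE
READ c @v1: history=[(1, 22), (5, 20), (10, 11)] -> pick v1 -> 22
READ b @v11: history=[(2, 18), (3, 5), (6, 28), (7, 6), (8, 24), (9, 4), (11, 32)] -> pick v11 -> 32
v12: WRITE c=26  (c history now [(1, 22), (5, 20), (10, 11), (12, 26)])
v13: WRITE c=23  (c history now [(1, 22), (5, 20), (10, 11), (12, 26), (13, 23)])
v14: WRITE a=4  (a history now [(4, 36), (14, 4)])

Answer: NONE
36
22
NONE
22
32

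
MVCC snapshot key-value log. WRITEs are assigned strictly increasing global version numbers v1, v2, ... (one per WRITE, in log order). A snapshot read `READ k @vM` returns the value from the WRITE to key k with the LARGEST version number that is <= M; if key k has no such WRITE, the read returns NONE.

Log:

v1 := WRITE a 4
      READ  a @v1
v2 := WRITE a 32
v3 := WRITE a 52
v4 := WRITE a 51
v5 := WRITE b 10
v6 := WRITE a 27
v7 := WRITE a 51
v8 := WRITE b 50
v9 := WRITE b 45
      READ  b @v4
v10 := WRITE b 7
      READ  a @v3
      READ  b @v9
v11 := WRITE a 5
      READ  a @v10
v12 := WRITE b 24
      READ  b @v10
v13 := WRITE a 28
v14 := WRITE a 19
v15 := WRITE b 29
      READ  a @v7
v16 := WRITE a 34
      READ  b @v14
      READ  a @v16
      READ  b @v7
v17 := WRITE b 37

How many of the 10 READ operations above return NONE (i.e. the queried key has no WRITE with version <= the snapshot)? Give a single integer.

Answer: 1

Derivation:
v1: WRITE a=4  (a history now [(1, 4)])
READ a @v1: history=[(1, 4)] -> pick v1 -> 4
v2: WRITE a=32  (a history now [(1, 4), (2, 32)])
v3: WRITE a=52  (a history now [(1, 4), (2, 32), (3, 52)])
v4: WRITE a=51  (a history now [(1, 4), (2, 32), (3, 52), (4, 51)])
v5: WRITE b=10  (b history now [(5, 10)])
v6: WRITE a=27  (a history now [(1, 4), (2, 32), (3, 52), (4, 51), (6, 27)])
v7: WRITE a=51  (a history now [(1, 4), (2, 32), (3, 52), (4, 51), (6, 27), (7, 51)])
v8: WRITE b=50  (b history now [(5, 10), (8, 50)])
v9: WRITE b=45  (b history now [(5, 10), (8, 50), (9, 45)])
READ b @v4: history=[(5, 10), (8, 50), (9, 45)] -> no version <= 4 -> NONE
v10: WRITE b=7  (b history now [(5, 10), (8, 50), (9, 45), (10, 7)])
READ a @v3: history=[(1, 4), (2, 32), (3, 52), (4, 51), (6, 27), (7, 51)] -> pick v3 -> 52
READ b @v9: history=[(5, 10), (8, 50), (9, 45), (10, 7)] -> pick v9 -> 45
v11: WRITE a=5  (a history now [(1, 4), (2, 32), (3, 52), (4, 51), (6, 27), (7, 51), (11, 5)])
READ a @v10: history=[(1, 4), (2, 32), (3, 52), (4, 51), (6, 27), (7, 51), (11, 5)] -> pick v7 -> 51
v12: WRITE b=24  (b history now [(5, 10), (8, 50), (9, 45), (10, 7), (12, 24)])
READ b @v10: history=[(5, 10), (8, 50), (9, 45), (10, 7), (12, 24)] -> pick v10 -> 7
v13: WRITE a=28  (a history now [(1, 4), (2, 32), (3, 52), (4, 51), (6, 27), (7, 51), (11, 5), (13, 28)])
v14: WRITE a=19  (a history now [(1, 4), (2, 32), (3, 52), (4, 51), (6, 27), (7, 51), (11, 5), (13, 28), (14, 19)])
v15: WRITE b=29  (b history now [(5, 10), (8, 50), (9, 45), (10, 7), (12, 24), (15, 29)])
READ a @v7: history=[(1, 4), (2, 32), (3, 52), (4, 51), (6, 27), (7, 51), (11, 5), (13, 28), (14, 19)] -> pick v7 -> 51
v16: WRITE a=34  (a history now [(1, 4), (2, 32), (3, 52), (4, 51), (6, 27), (7, 51), (11, 5), (13, 28), (14, 19), (16, 34)])
READ b @v14: history=[(5, 10), (8, 50), (9, 45), (10, 7), (12, 24), (15, 29)] -> pick v12 -> 24
READ a @v16: history=[(1, 4), (2, 32), (3, 52), (4, 51), (6, 27), (7, 51), (11, 5), (13, 28), (14, 19), (16, 34)] -> pick v16 -> 34
READ b @v7: history=[(5, 10), (8, 50), (9, 45), (10, 7), (12, 24), (15, 29)] -> pick v5 -> 10
v17: WRITE b=37  (b history now [(5, 10), (8, 50), (9, 45), (10, 7), (12, 24), (15, 29), (17, 37)])
Read results in order: ['4', 'NONE', '52', '45', '51', '7', '51', '24', '34', '10']
NONE count = 1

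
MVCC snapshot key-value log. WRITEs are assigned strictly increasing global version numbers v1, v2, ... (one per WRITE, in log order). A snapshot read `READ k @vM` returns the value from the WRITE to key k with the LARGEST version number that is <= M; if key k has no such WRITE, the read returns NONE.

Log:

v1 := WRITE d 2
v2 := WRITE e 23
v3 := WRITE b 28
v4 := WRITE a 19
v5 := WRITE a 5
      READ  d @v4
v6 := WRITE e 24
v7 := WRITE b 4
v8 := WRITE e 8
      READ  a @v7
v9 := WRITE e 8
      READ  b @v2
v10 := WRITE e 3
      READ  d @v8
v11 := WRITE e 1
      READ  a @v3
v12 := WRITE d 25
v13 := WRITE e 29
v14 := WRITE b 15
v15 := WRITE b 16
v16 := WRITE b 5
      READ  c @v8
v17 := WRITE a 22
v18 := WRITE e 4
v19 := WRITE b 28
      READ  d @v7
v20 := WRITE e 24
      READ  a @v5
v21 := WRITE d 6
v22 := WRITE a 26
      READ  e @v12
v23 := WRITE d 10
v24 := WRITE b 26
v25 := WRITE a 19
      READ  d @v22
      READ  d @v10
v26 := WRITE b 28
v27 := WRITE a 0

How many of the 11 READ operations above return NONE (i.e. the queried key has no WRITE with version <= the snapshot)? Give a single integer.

Answer: 3

Derivation:
v1: WRITE d=2  (d history now [(1, 2)])
v2: WRITE e=23  (e history now [(2, 23)])
v3: WRITE b=28  (b history now [(3, 28)])
v4: WRITE a=19  (a history now [(4, 19)])
v5: WRITE a=5  (a history now [(4, 19), (5, 5)])
READ d @v4: history=[(1, 2)] -> pick v1 -> 2
v6: WRITE e=24  (e history now [(2, 23), (6, 24)])
v7: WRITE b=4  (b history now [(3, 28), (7, 4)])
v8: WRITE e=8  (e history now [(2, 23), (6, 24), (8, 8)])
READ a @v7: history=[(4, 19), (5, 5)] -> pick v5 -> 5
v9: WRITE e=8  (e history now [(2, 23), (6, 24), (8, 8), (9, 8)])
READ b @v2: history=[(3, 28), (7, 4)] -> no version <= 2 -> NONE
v10: WRITE e=3  (e history now [(2, 23), (6, 24), (8, 8), (9, 8), (10, 3)])
READ d @v8: history=[(1, 2)] -> pick v1 -> 2
v11: WRITE e=1  (e history now [(2, 23), (6, 24), (8, 8), (9, 8), (10, 3), (11, 1)])
READ a @v3: history=[(4, 19), (5, 5)] -> no version <= 3 -> NONE
v12: WRITE d=25  (d history now [(1, 2), (12, 25)])
v13: WRITE e=29  (e history now [(2, 23), (6, 24), (8, 8), (9, 8), (10, 3), (11, 1), (13, 29)])
v14: WRITE b=15  (b history now [(3, 28), (7, 4), (14, 15)])
v15: WRITE b=16  (b history now [(3, 28), (7, 4), (14, 15), (15, 16)])
v16: WRITE b=5  (b history now [(3, 28), (7, 4), (14, 15), (15, 16), (16, 5)])
READ c @v8: history=[] -> no version <= 8 -> NONE
v17: WRITE a=22  (a history now [(4, 19), (5, 5), (17, 22)])
v18: WRITE e=4  (e history now [(2, 23), (6, 24), (8, 8), (9, 8), (10, 3), (11, 1), (13, 29), (18, 4)])
v19: WRITE b=28  (b history now [(3, 28), (7, 4), (14, 15), (15, 16), (16, 5), (19, 28)])
READ d @v7: history=[(1, 2), (12, 25)] -> pick v1 -> 2
v20: WRITE e=24  (e history now [(2, 23), (6, 24), (8, 8), (9, 8), (10, 3), (11, 1), (13, 29), (18, 4), (20, 24)])
READ a @v5: history=[(4, 19), (5, 5), (17, 22)] -> pick v5 -> 5
v21: WRITE d=6  (d history now [(1, 2), (12, 25), (21, 6)])
v22: WRITE a=26  (a history now [(4, 19), (5, 5), (17, 22), (22, 26)])
READ e @v12: history=[(2, 23), (6, 24), (8, 8), (9, 8), (10, 3), (11, 1), (13, 29), (18, 4), (20, 24)] -> pick v11 -> 1
v23: WRITE d=10  (d history now [(1, 2), (12, 25), (21, 6), (23, 10)])
v24: WRITE b=26  (b history now [(3, 28), (7, 4), (14, 15), (15, 16), (16, 5), (19, 28), (24, 26)])
v25: WRITE a=19  (a history now [(4, 19), (5, 5), (17, 22), (22, 26), (25, 19)])
READ d @v22: history=[(1, 2), (12, 25), (21, 6), (23, 10)] -> pick v21 -> 6
READ d @v10: history=[(1, 2), (12, 25), (21, 6), (23, 10)] -> pick v1 -> 2
v26: WRITE b=28  (b history now [(3, 28), (7, 4), (14, 15), (15, 16), (16, 5), (19, 28), (24, 26), (26, 28)])
v27: WRITE a=0  (a history now [(4, 19), (5, 5), (17, 22), (22, 26), (25, 19), (27, 0)])
Read results in order: ['2', '5', 'NONE', '2', 'NONE', 'NONE', '2', '5', '1', '6', '2']
NONE count = 3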